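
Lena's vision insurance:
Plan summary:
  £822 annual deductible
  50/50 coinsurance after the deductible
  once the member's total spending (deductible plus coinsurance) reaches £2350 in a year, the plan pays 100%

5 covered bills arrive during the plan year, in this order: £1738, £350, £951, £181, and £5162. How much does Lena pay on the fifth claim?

Claim 1 (£1738): deductible takes £822, £916 remains; coinsurance £916 × 50% = £458. Cost to member: £1280. OOP to date £1280.
Claim 2 (£350): 50% coinsurance on £350 = £175. Member pays £175; OOP now £1455.
Claim 3 (£951): deductible met; 50% of £951 = £475.50. Member pays £475.50; OOP now £1930.50.
Claim 4 (£181): deductible already satisfied, so member's share is 50% × £181 = £90.50. Member owes £90.50 (running OOP £2021).
Claim 5 (£5162): deductible already satisfied, so member's share is 50% × £5162 = £2581. OOP would hit £4602 > £2350, so the cap limits the member to £2350 − £2021 = £329.

£329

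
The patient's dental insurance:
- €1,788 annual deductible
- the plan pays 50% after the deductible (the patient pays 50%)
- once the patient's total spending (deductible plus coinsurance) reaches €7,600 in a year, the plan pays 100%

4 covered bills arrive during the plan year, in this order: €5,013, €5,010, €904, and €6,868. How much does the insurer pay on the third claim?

€452

Claim 1 — €5,013: €1,788 to deductible, leaving €3,225; coinsurance €3,225 × 50% = €1,612.50. Patient pays €3,400.50; OOP now €3,400.50. Insurer: €5,013 − €3,400.50 = €1,612.50.
Claim 2 — €5,010: deductible already satisfied, so patient's share is 50% × €5,010 = €2,505. Cost to patient: €2,505. OOP to date €5,905.50. Insurer: €5,010 − €2,505 = €2,505.
Claim 3 — €904: 50% coinsurance on €904 = €452. Patient owes €452 (running OOP €6,357.50). Insurer: €904 − €452 = €452.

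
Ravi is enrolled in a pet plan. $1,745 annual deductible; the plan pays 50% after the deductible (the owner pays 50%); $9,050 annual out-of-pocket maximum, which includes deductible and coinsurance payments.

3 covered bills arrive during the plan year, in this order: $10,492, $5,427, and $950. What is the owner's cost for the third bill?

Claim 1 ($10,492): $1,745 finishes the deductible; $8,747 goes to coinsurance; owner's 50% is $4,373.50. Owner pays $6,118.50; OOP now $6,118.50.
Claim 2 ($5,427): deductible met; 50% of $5,427 = $2,713.50. Owner pays $2,713.50; OOP now $8,832.
Claim 3 ($950): 50% coinsurance on $950 = $475. Adding that to $8,832 gives $9,307, past the $9,050 cap; owner pays only $9,050 − $8,832 = $218.

$218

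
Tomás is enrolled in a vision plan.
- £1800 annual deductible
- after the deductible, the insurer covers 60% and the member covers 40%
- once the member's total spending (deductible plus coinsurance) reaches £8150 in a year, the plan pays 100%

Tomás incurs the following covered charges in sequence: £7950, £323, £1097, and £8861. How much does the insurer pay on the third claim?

Bill 1, £7950: deductible takes £1800, £6150 remains; member's 40% is £2460. Member owes £4260 (running OOP £4260). Insurer: £7950 − £4260 = £3690.
Bill 2, £323: 40% coinsurance on £323 = £129.20. Member owes £129.20 (running OOP £4389.20). Plan pays £323 − £129.20 = £193.80.
Bill 3, £1097: 40% coinsurance on £1097 = £438.80. Cost to member: £438.80. OOP to date £4828. Plan pays £1097 − £438.80 = £658.20.

£658.20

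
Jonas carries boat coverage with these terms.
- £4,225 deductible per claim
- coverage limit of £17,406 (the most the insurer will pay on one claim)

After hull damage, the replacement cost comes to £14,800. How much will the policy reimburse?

Less the £4,225 deductible: £14,800 − £4,225 = £10,575.
That's under the £17,406 cap, so the insurer reimburses the full £10,575.

£10,575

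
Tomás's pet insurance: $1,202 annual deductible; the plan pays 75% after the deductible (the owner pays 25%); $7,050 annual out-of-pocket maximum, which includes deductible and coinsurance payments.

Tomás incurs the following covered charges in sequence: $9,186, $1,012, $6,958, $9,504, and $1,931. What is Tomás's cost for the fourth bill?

$1,859.50

Bill 1, $9,186: $1,202 to deductible, leaving $7,984; owner's 25% is $1,996. Owner pays $3,198; OOP now $3,198.
Bill 2, $1,012: deductible already satisfied, so owner's share is 25% × $1,012 = $253. Owner pays $253; OOP now $3,451.
Bill 3, $6,958: deductible met; 25% of $6,958 = $1,739.50. Cost to owner: $1,739.50. OOP to date $5,190.50.
Bill 4, $9,504: deductible already satisfied, so owner's share is 25% × $9,504 = $2,376. That would push OOP to $7,566.50, over the $7,050 cap, so owner pays $7,050 − $5,190.50 = $1,859.50.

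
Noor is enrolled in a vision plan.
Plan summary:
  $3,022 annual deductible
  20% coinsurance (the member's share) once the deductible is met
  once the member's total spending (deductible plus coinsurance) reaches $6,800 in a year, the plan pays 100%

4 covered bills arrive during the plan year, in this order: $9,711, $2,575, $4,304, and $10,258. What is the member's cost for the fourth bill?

$1,064.40

#1 ($9,711): deductible takes $3,022, $6,689 remains; coinsurance $6,689 × 20% = $1,337.80. Cost to member: $4,359.80. OOP to date $4,359.80.
#2 ($2,575): deductible met; 20% of $2,575 = $515. Member owes $515 (running OOP $4,874.80).
#3 ($4,304): 20% coinsurance on $4,304 = $860.80. Cost to member: $860.80. OOP to date $5,735.60.
#4 ($10,258): deductible met; 20% of $10,258 = $2,051.60. OOP would hit $7,787.20 > $6,800, so the cap limits the member to $6,800 − $5,735.60 = $1,064.40.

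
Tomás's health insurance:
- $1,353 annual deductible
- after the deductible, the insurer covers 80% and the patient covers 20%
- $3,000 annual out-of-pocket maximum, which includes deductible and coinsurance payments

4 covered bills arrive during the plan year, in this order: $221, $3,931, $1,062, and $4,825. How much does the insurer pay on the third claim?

$849.60

Claim 1 — $221: fully absorbed by the deductible. Patient pays $221; OOP now $221. Plan pays $221 − $221 = $0.
Claim 2 — $3,931: deductible takes $1,132, $2,799 remains; 20% of $2,799 = $559.80. Patient owes $1,691.80 (running OOP $1,912.80). Insurer: $3,931 − $1,691.80 = $2,239.20.
Claim 3 — $1,062: deductible met; 20% of $1,062 = $212.40. Cost to patient: $212.40. OOP to date $2,125.20. Insurer: $1,062 − $212.40 = $849.60.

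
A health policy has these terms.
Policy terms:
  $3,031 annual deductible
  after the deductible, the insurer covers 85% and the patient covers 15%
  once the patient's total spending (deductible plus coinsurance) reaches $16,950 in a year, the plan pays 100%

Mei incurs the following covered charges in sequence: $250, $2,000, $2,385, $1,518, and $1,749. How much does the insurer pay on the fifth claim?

Bill 1, $250: fully absorbed by the deductible. Patient owes $250 (running OOP $250). Plan pays $250 − $250 = $0.
Bill 2, $2,000: all of it applies to the deductible. Patient pays $2,000; OOP now $2,250. Insurer: $2,000 − $2,000 = $0.
Bill 3, $2,385: deductible takes $781, $1,604 remains; 15% of $1,604 = $240.60. Patient owes $1,021.60 (running OOP $3,271.60). Plan pays $2,385 − $1,021.60 = $1,363.40.
Bill 4, $1,518: 15% coinsurance on $1,518 = $227.70. Patient pays $227.70; OOP now $3,499.30. Insurer: $1,518 − $227.70 = $1,290.30.
Bill 5, $1,749: deductible met; 15% of $1,749 = $262.35. Cost to patient: $262.35. OOP to date $3,761.65. Insurer: $1,749 − $262.35 = $1,486.65.

$1,486.65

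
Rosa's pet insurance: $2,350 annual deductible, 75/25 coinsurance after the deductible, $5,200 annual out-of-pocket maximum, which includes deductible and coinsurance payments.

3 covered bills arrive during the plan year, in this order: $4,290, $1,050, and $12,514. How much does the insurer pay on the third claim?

Bill 1, $4,290: $2,350 to deductible, leaving $1,940; owner's 25% is $485. Owner pays $2,835; OOP now $2,835. Insurer: $4,290 − $2,835 = $1,455.
Bill 2, $1,050: 25% coinsurance on $1,050 = $262.50. Cost to owner: $262.50. OOP to date $3,097.50. Insurer: $1,050 − $262.50 = $787.50.
Bill 3, $12,514: 25% coinsurance on $12,514 = $3,128.50. OOP would hit $6,226 > $5,200, so the cap limits the owner to $5,200 − $3,097.50 = $2,102.50. Insurer: $12,514 − $2,102.50 = $10,411.50.

$10,411.50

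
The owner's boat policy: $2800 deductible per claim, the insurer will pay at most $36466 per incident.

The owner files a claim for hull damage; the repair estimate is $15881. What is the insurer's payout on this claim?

$13081

Subtract the deductible: $15881 − $2800 = $13081.
That's under the $36466 cap, so the insurer reimburses the full $13081.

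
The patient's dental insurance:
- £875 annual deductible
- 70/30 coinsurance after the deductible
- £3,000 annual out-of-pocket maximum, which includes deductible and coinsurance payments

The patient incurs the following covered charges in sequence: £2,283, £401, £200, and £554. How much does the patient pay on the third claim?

£60

#1 (£2,283): £875 to deductible, leaving £1,408; patient's 30% is £422.40. Patient owes £1,297.40 (running OOP £1,297.40).
#2 (£401): 30% coinsurance on £401 = £120.30. Cost to patient: £120.30. OOP to date £1,417.70.
#3 (£200): deductible met; 30% of £200 = £60. Cost to patient: £60. OOP to date £1,477.70.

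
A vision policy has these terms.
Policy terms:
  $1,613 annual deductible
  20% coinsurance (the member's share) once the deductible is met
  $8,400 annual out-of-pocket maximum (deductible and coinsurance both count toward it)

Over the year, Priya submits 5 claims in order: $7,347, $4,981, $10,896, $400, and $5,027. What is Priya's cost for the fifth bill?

Claim 1 ($7,347): $1,613 finishes the deductible; $5,734 goes to coinsurance; coinsurance $5,734 × 20% = $1,146.80. Member owes $2,759.80 (running OOP $2,759.80).
Claim 2 ($4,981): deductible already satisfied, so member's share is 20% × $4,981 = $996.20. Cost to member: $996.20. OOP to date $3,756.
Claim 3 ($10,896): 20% coinsurance on $10,896 = $2,179.20. Cost to member: $2,179.20. OOP to date $5,935.20.
Claim 4 ($400): 20% coinsurance on $400 = $80. Member pays $80; OOP now $6,015.20.
Claim 5 ($5,027): deductible already satisfied, so member's share is 20% × $5,027 = $1,005.40. Cost to member: $1,005.40. OOP to date $7,020.60.

$1,005.40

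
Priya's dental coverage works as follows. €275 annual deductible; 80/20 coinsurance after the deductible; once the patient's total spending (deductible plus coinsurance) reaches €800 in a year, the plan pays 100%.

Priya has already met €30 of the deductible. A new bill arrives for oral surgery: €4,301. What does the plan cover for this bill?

€3,531

Remaining deductible: €275 − €30 = €245.
After the €245 deductible portion, €4,301 − €245 = €4,056 is subject to coinsurance.
Coinsurance: €4,056 × 20% = €811.20.
Patient responsibility before any cap: €245 + €811.20 = €1,056.20.
Adding €1,056.20 to the €30 already spent would give €1,086.20, which exceeds the €800 cap; the patient pays just €800 − €30 = €770.
The insurer covers the remainder: €4,301 − €770 = €3,531.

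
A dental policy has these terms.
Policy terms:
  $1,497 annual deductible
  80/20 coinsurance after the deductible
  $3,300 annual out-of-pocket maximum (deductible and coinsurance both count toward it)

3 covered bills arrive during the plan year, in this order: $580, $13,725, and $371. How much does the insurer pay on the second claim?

Claim 1 ($580): all of it applies to the deductible. Cost to patient: $580. OOP to date $580. Insurer: $580 − $580 = $0.
Claim 2 ($13,725): $917 finishes the deductible; $12,808 goes to coinsurance; 20% of $12,808 = $2,561.60. Together that's $917 + $2,561.60 = $3,478.60. OOP would hit $4,058.60 > $3,300, so the cap limits the patient to $3,300 − $580 = $2,720. Plan pays $13,725 − $2,720 = $11,005.

$11,005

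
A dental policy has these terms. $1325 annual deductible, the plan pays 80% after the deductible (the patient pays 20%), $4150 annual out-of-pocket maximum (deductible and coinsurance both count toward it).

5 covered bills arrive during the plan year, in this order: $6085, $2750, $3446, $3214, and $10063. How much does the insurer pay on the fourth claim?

$2580.20

#1 ($6085): $1325 finishes the deductible; $4760 goes to coinsurance; coinsurance $4760 × 20% = $952. Cost to patient: $2277. OOP to date $2277. Plan pays $6085 − $2277 = $3808.
#2 ($2750): deductible met; 20% of $2750 = $550. Patient pays $550; OOP now $2827. Insurer: $2750 − $550 = $2200.
#3 ($3446): deductible already satisfied, so patient's share is 20% × $3446 = $689.20. Patient owes $689.20 (running OOP $3516.20). Insurer: $3446 − $689.20 = $2756.80.
#4 ($3214): 20% coinsurance on $3214 = $642.80. OOP would hit $4159 > $4150, so the cap limits the patient to $4150 − $3516.20 = $633.80. Insurer: $3214 − $633.80 = $2580.20.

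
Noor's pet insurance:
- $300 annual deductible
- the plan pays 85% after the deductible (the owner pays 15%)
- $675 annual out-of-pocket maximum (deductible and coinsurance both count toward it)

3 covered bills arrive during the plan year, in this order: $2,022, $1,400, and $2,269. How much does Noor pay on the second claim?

$116.70

Claim 1 — $2,022: $300 finishes the deductible; $1,722 goes to coinsurance; 15% of $1,722 = $258.30. Owner pays $558.30; OOP now $558.30.
Claim 2 — $1,400: deductible already satisfied, so owner's share is 15% × $1,400 = $210. OOP would hit $768.30 > $675, so the cap limits the owner to $675 − $558.30 = $116.70.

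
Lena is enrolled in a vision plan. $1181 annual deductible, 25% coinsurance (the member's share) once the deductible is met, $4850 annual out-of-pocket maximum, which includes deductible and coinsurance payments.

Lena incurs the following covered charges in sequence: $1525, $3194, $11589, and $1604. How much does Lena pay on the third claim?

#1 ($1525): $1181 finishes the deductible; $344 goes to coinsurance; 25% of $344 = $86. Member owes $1267 (running OOP $1267).
#2 ($3194): 25% coinsurance on $3194 = $798.50. Cost to member: $798.50. OOP to date $2065.50.
#3 ($11589): deductible already satisfied, so member's share is 25% × $11589 = $2897.25. That would push OOP to $4962.75, over the $4850 cap, so member pays $4850 − $2065.50 = $2784.50.

$2784.50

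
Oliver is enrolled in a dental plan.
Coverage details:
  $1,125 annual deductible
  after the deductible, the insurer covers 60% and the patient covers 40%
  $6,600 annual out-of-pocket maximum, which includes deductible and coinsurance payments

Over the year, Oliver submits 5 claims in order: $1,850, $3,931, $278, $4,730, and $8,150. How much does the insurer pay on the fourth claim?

$2,838

Claim 1 — $1,850: $1,125 finishes the deductible; $725 goes to coinsurance; patient's 40% is $290. Patient owes $1,415 (running OOP $1,415). Insurer: $1,850 − $1,415 = $435.
Claim 2 — $3,931: deductible met; 40% of $3,931 = $1,572.40. Cost to patient: $1,572.40. OOP to date $2,987.40. Plan pays $3,931 − $1,572.40 = $2,358.60.
Claim 3 — $278: 40% coinsurance on $278 = $111.20. Cost to patient: $111.20. OOP to date $3,098.60. Plan pays $278 − $111.20 = $166.80.
Claim 4 — $4,730: deductible met; 40% of $4,730 = $1,892. Cost to patient: $1,892. OOP to date $4,990.60. Plan pays $4,730 − $1,892 = $2,838.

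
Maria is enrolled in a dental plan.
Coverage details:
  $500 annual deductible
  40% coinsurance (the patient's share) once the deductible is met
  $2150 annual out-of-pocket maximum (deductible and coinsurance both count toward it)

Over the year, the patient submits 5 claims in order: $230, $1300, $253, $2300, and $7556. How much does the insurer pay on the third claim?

Claim 1 — $230: entire amount goes to the deductible. Cost to patient: $230. OOP to date $230. Plan pays $230 − $230 = $0.
Claim 2 — $1300: $270 to deductible, leaving $1030; coinsurance $1030 × 40% = $412. Cost to patient: $682. OOP to date $912. Plan pays $1300 − $682 = $618.
Claim 3 — $253: deductible already satisfied, so patient's share is 40% × $253 = $101.20. Cost to patient: $101.20. OOP to date $1013.20. Insurer: $253 − $101.20 = $151.80.

$151.80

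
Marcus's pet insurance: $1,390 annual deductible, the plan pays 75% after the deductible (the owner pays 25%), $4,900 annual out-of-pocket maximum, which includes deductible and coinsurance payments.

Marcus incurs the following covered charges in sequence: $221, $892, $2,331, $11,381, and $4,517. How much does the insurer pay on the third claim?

$1,540.50

Claim 1 — $221: entire amount goes to the deductible. Cost to owner: $221. OOP to date $221. Plan pays $221 − $221 = $0.
Claim 2 — $892: all of it applies to the deductible. Owner pays $892; OOP now $1,113. Plan pays $892 − $892 = $0.
Claim 3 — $2,331: deductible takes $277, $2,054 remains; owner's 25% is $513.50. Cost to owner: $790.50. OOP to date $1,903.50. Plan pays $2,331 − $790.50 = $1,540.50.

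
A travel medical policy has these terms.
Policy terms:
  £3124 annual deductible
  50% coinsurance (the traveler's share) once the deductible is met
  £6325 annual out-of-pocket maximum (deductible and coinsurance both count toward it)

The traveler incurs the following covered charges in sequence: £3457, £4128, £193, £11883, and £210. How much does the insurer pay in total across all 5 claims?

£13546

Claim 1 — £3457: £3124 to deductible, leaving £333; 50% of £333 = £166.50. Cost to traveler: £3290.50. OOP to date £3290.50. Plan pays £3457 − £3290.50 = £166.50.
Claim 2 — £4128: 50% coinsurance on £4128 = £2064. Cost to traveler: £2064. OOP to date £5354.50. Insurer: £4128 − £2064 = £2064.
Claim 3 — £193: deductible already satisfied, so traveler's share is 50% × £193 = £96.50. Traveler pays £96.50; OOP now £5451. Plan pays £193 − £96.50 = £96.50.
Claim 4 — £11883: deductible met; 50% of £11883 = £5941.50. OOP would hit £11392.50 > £6325, so the cap limits the traveler to £6325 − £5451 = £874. Insurer: £11883 − £874 = £11009.
Claim 5 — £210: deductible already satisfied, so traveler's share is 50% × £210 = £105. OOP would hit £6430 > £6325, so the cap limits the traveler to £6325 − £6325 = £0. Plan pays £210 − £0 = £210.
Insurer total = bills − traveler's total = £19871 − £6325 = £13546.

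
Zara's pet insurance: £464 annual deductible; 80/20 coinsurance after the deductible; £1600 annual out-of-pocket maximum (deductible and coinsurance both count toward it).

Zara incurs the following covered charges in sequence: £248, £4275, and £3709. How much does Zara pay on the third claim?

Claim 1 (£248): fully absorbed by the deductible. Owner owes £248 (running OOP £248).
Claim 2 (£4275): £216 to deductible, leaving £4059; owner's 20% is £811.80. Cost to owner: £1027.80. OOP to date £1275.80.
Claim 3 (£3709): 20% coinsurance on £3709 = £741.80. Adding that to £1275.80 gives £2017.60, past the £1600 cap; owner pays only £1600 − £1275.80 = £324.20.

£324.20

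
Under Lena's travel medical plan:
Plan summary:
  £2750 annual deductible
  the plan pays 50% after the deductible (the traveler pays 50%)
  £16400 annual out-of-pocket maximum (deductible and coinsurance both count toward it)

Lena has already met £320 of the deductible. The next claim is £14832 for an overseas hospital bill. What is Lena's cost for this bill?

Remaining deductible: £2750 − £320 = £2430.
After the £2430 deductible portion, £14832 − £2430 = £12402 is subject to coinsurance.
Traveler's 50% share of £12402 is £6201.
Traveler responsibility before any cap: £2430 + £6201 = £8631.
Cumulative spending £320 + £8631 = £8951 stays under the £16400 maximum.

£8631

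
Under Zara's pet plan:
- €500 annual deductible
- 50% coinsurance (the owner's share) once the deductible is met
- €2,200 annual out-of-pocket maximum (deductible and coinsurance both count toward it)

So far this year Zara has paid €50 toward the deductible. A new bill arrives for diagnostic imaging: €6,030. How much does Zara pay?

€2,150

€50 of the €500 deductible is already met, leaving €450.
The remaining €5,580 (= €6,030 − €450) moves to coinsurance.
50% of €5,580 = €2,790 falls to the owner.
Owner responsibility before any cap: €450 + €2,790 = €3,240.
Adding €3,240 to the €50 already spent would give €3,290, which exceeds the €2,200 cap; the owner pays just €2,200 − €50 = €2,150.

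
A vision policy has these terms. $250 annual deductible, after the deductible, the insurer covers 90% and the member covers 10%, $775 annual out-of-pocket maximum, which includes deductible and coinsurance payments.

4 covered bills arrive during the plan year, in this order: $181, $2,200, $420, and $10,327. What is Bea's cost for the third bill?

$42

Claim 1 — $181: all of it applies to the deductible. Member pays $181; OOP now $181.
Claim 2 — $2,200: deductible takes $69, $2,131 remains; member's 10% is $213.10. Cost to member: $282.10. OOP to date $463.10.
Claim 3 — $420: deductible already satisfied, so member's share is 10% × $420 = $42. Cost to member: $42. OOP to date $505.10.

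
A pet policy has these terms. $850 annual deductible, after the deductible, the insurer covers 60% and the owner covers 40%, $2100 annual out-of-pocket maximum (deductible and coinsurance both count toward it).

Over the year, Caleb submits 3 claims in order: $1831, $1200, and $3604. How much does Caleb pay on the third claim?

$377.60

#1 ($1831): $850 to deductible, leaving $981; owner's 40% is $392.40. Owner pays $1242.40; OOP now $1242.40.
#2 ($1200): deductible already satisfied, so owner's share is 40% × $1200 = $480. Owner owes $480 (running OOP $1722.40).
#3 ($3604): deductible met; 40% of $3604 = $1441.60. That would push OOP to $3164, over the $2100 cap, so owner pays $2100 − $1722.40 = $377.60.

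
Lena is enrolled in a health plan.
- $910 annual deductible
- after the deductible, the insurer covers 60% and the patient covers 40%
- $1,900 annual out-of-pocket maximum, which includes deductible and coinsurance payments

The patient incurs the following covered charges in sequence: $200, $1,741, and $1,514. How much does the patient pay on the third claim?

Claim 1 ($200): fully absorbed by the deductible. Patient pays $200; OOP now $200.
Claim 2 ($1,741): $710 finishes the deductible; $1,031 goes to coinsurance; patient's 40% is $412.40. Cost to patient: $1,122.40. OOP to date $1,322.40.
Claim 3 ($1,514): deductible met; 40% of $1,514 = $605.60. OOP would hit $1,928 > $1,900, so the cap limits the patient to $1,900 − $1,322.40 = $577.60.

$577.60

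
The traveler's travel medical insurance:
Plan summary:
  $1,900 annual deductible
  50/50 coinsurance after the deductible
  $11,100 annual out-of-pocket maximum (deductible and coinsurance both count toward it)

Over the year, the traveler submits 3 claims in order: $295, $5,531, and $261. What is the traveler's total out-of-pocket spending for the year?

Claim 1 ($295): all of it applies to the deductible. Traveler pays $295; OOP now $295.
Claim 2 ($5,531): $1,605 to deductible, leaving $3,926; traveler's 50% is $1,963. Traveler pays $3,568; OOP now $3,863.
Claim 3 ($261): deductible already satisfied, so traveler's share is 50% × $261 = $130.50. Traveler pays $130.50; OOP now $3,993.50.
Summing the traveler's payments: $295 + $3,568 + $130.50 = $3,993.50.

$3,993.50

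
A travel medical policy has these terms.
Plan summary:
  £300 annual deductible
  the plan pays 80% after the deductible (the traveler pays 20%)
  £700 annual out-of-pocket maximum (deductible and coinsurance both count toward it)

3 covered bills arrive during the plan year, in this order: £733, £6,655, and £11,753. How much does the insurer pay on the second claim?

£6,341.60

#1 (£733): deductible takes £300, £433 remains; traveler's 20% is £86.60. Traveler pays £386.60; OOP now £386.60. Plan pays £733 − £386.60 = £346.40.
#2 (£6,655): 20% coinsurance on £6,655 = £1,331. OOP would hit £1,717.60 > £700, so the cap limits the traveler to £700 − £386.60 = £313.40. Plan pays £6,655 − £313.40 = £6,341.60.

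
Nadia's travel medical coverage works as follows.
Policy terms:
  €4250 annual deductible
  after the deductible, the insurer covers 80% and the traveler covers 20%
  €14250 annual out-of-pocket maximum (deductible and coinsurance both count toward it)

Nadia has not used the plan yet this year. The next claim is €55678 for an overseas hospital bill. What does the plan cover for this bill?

€41428

Deductible not yet touched, so the first €4250 of the bill goes to the deductible.
The remaining €51428 (= €55678 − €4250) moves to coinsurance.
20% of €51428 = €10285.60 falls to the traveler.
That puts the traveler's cost at €4250 + €10285.60 = €14535.60 before any cap.
That would bring total out-of-pocket to €14535.60, past the €14250 cap. The traveler is capped at €14250 − €0 = €14250 on this claim.
The plan picks up €55678 − €14250 = €41428.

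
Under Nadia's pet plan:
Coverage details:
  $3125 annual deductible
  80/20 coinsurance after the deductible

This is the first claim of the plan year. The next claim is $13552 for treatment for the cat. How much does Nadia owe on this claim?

Nothing has been paid toward the $3125 deductible, so the first $3125 of this charge is applied there.
The remaining $10427 (= $13552 − $3125) moves to coinsurance.
Owner's 20% share of $10427 is $2085.40.
So the owner owes $3125 + $2085.40 = $5210.40.

$5210.40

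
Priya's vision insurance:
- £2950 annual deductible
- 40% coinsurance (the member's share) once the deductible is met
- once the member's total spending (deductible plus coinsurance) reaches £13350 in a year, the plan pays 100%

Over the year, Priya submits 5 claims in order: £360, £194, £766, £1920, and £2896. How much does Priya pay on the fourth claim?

£1746

Bill 1, £360: entire amount goes to the deductible. Member owes £360 (running OOP £360).
Bill 2, £194: all of it applies to the deductible. Member owes £194 (running OOP £554).
Bill 3, £766: entire amount goes to the deductible. Member pays £766; OOP now £1320.
Bill 4, £1920: £1630 to deductible, leaving £290; member's 40% is £116. Member owes £1746 (running OOP £3066).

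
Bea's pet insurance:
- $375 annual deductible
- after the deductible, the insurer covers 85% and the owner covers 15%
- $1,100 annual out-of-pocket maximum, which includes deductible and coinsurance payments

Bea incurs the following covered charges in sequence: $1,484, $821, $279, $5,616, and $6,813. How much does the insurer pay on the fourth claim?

#1 ($1,484): deductible takes $375, $1,109 remains; coinsurance $1,109 × 15% = $166.35. Cost to owner: $541.35. OOP to date $541.35. Plan pays $1,484 − $541.35 = $942.65.
#2 ($821): deductible met; 15% of $821 = $123.15. Owner owes $123.15 (running OOP $664.50). Insurer: $821 − $123.15 = $697.85.
#3 ($279): 15% coinsurance on $279 = $41.85. Owner owes $41.85 (running OOP $706.35). Plan pays $279 − $41.85 = $237.15.
#4 ($5,616): 15% coinsurance on $5,616 = $842.40. That would push OOP to $1,548.75, over the $1,100 cap, so owner pays $1,100 − $706.35 = $393.65. Insurer: $5,616 − $393.65 = $5,222.35.

$5,222.35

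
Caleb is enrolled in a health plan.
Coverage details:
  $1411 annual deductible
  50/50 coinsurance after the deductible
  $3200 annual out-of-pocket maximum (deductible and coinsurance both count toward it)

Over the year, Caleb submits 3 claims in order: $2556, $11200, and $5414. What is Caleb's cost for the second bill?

$1216.50

#1 ($2556): $1411 finishes the deductible; $1145 goes to coinsurance; patient's 50% is $572.50. Patient pays $1983.50; OOP now $1983.50.
#2 ($11200): deductible met; 50% of $11200 = $5600. That would push OOP to $7583.50, over the $3200 cap, so patient pays $3200 − $1983.50 = $1216.50.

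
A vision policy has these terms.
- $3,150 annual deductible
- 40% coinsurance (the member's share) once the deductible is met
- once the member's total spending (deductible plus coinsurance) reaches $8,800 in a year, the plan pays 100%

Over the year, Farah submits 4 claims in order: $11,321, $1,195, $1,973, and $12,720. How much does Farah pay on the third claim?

Claim 1 — $11,321: deductible takes $3,150, $8,171 remains; 40% of $8,171 = $3,268.40. Cost to member: $6,418.40. OOP to date $6,418.40.
Claim 2 — $1,195: deductible met; 40% of $1,195 = $478. Member owes $478 (running OOP $6,896.40).
Claim 3 — $1,973: deductible met; 40% of $1,973 = $789.20. Member pays $789.20; OOP now $7,685.60.

$789.20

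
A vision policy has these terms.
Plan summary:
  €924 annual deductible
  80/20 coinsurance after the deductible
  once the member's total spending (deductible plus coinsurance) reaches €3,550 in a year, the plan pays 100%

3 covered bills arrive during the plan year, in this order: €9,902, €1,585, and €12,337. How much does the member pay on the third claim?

Bill 1, €9,902: €924 to deductible, leaving €8,978; member's 20% is €1,795.60. Member owes €2,719.60 (running OOP €2,719.60).
Bill 2, €1,585: 20% coinsurance on €1,585 = €317. Cost to member: €317. OOP to date €3,036.60.
Bill 3, €12,337: 20% coinsurance on €12,337 = €2,467.40. That would push OOP to €5,504, over the €3,550 cap, so member pays €3,550 − €3,036.60 = €513.40.

€513.40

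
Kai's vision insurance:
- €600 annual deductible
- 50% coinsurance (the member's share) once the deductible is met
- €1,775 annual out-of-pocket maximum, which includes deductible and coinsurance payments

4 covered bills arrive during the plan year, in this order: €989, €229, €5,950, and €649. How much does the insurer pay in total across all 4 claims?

#1 (€989): €600 to deductible, leaving €389; coinsurance €389 × 50% = €194.50. Cost to member: €794.50. OOP to date €794.50. Plan pays €989 − €794.50 = €194.50.
#2 (€229): deductible met; 50% of €229 = €114.50. Member owes €114.50 (running OOP €909). Insurer: €229 − €114.50 = €114.50.
#3 (€5,950): 50% coinsurance on €5,950 = €2,975. OOP would hit €3,884 > €1,775, so the cap limits the member to €1,775 − €909 = €866. Insurer: €5,950 − €866 = €5,084.
#4 (€649): deductible met; 50% of €649 = €324.50. That would push OOP to €2,099.50, over the €1,775 cap, so member pays €1,775 − €1,775 = €0. Plan pays €649 − €0 = €649.
Insurer total = bills − member's total = €7,817 − €1,775 = €6,042.

€6,042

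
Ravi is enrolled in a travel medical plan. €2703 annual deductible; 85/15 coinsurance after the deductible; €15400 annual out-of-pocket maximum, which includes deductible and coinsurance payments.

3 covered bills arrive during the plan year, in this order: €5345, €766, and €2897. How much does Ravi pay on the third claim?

Claim 1 (€5345): €2703 to deductible, leaving €2642; coinsurance €2642 × 15% = €396.30. Traveler pays €3099.30; OOP now €3099.30.
Claim 2 (€766): 15% coinsurance on €766 = €114.90. Traveler owes €114.90 (running OOP €3214.20).
Claim 3 (€2897): deductible met; 15% of €2897 = €434.55. Traveler pays €434.55; OOP now €3648.75.

€434.55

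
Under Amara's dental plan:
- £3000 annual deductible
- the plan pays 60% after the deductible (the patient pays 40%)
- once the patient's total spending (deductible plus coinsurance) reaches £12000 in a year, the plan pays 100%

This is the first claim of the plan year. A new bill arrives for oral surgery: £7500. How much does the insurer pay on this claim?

Nothing has been paid toward the £3000 deductible, so the first £3000 of this charge is applied there.
The remaining £4500 (= £7500 − £3000) moves to coinsurance.
40% of £4500 = £1800 falls to the patient.
So the patient owes £3000 + £1800 = £4800 before any cap.
Total out-of-pocket so far would be £0 + £4800 = £4800, below the £12000 cap — no reduction.
The plan picks up £7500 − £4800 = £2700.

£2700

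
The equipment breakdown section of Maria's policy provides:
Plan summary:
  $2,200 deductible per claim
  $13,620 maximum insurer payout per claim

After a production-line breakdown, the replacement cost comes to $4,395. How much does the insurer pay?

$2,195

After the deductible, $4,395 − $2,200 = $2,195 remains.
$2,195 ≤ $13,620, so the limit doesn't bind; insurer pays $2,195.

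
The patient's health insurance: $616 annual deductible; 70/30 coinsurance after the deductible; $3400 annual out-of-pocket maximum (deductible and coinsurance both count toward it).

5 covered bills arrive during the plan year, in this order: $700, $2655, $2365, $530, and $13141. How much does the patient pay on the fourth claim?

#1 ($700): deductible takes $616, $84 remains; coinsurance $84 × 30% = $25.20. Cost to patient: $641.20. OOP to date $641.20.
#2 ($2655): deductible met; 30% of $2655 = $796.50. Patient pays $796.50; OOP now $1437.70.
#3 ($2365): deductible already satisfied, so patient's share is 30% × $2365 = $709.50. Cost to patient: $709.50. OOP to date $2147.20.
#4 ($530): deductible already satisfied, so patient's share is 30% × $530 = $159. Patient owes $159 (running OOP $2306.20).

$159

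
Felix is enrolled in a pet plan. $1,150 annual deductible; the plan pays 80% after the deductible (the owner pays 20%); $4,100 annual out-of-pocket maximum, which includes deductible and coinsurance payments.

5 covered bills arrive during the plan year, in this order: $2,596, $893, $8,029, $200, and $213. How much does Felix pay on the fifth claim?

Claim 1 ($2,596): deductible takes $1,150, $1,446 remains; owner's 20% is $289.20. Owner owes $1,439.20 (running OOP $1,439.20).
Claim 2 ($893): 20% coinsurance on $893 = $178.60. Owner pays $178.60; OOP now $1,617.80.
Claim 3 ($8,029): deductible met; 20% of $8,029 = $1,605.80. Cost to owner: $1,605.80. OOP to date $3,223.60.
Claim 4 ($200): 20% coinsurance on $200 = $40. Owner owes $40 (running OOP $3,263.60).
Claim 5 ($213): 20% coinsurance on $213 = $42.60. Owner pays $42.60; OOP now $3,306.20.

$42.60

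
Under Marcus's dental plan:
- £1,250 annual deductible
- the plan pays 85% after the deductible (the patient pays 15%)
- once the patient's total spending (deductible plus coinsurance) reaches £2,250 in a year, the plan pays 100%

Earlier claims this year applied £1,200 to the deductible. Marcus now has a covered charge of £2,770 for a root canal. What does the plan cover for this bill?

Remaining deductible: £1,250 − £1,200 = £50.
That leaves £2,770 − £50 = £2,720 for coinsurance.
Coinsurance: £2,720 × 15% = £408.
That puts the patient's cost at £50 + £408 = £458 before any cap.
Total out-of-pocket so far would be £1,200 + £458 = £1,658, below the £2,250 cap — no reduction.
The plan picks up £2,770 − £458 = £2,312.

£2,312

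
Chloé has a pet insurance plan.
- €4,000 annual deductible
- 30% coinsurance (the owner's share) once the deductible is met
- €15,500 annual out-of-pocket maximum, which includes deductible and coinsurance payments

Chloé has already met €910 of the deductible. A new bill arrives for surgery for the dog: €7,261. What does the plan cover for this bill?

Remaining deductible: €4,000 − €910 = €3,090.
That leaves €7,261 − €3,090 = €4,171 for coinsurance.
30% of €4,171 = €1,251.30 falls to the owner.
Owner responsibility before any cap: €3,090 + €1,251.30 = €4,341.30.
Year-to-date out-of-pocket becomes €910 + €4,341.30 = €5,251.30, still under the €15,500 maximum, so no cap applies.
The insurer covers the remainder: €7,261 − €4,341.30 = €2,919.70.

€2,919.70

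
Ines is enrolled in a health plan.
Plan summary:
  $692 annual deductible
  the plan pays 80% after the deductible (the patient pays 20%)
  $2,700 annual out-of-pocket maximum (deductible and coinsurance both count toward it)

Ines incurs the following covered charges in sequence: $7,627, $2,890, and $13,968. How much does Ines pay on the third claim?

Claim 1 — $7,627: $692 finishes the deductible; $6,935 goes to coinsurance; 20% of $6,935 = $1,387. Patient pays $2,079; OOP now $2,079.
Claim 2 — $2,890: deductible already satisfied, so patient's share is 20% × $2,890 = $578. Cost to patient: $578. OOP to date $2,657.
Claim 3 — $13,968: deductible already satisfied, so patient's share is 20% × $13,968 = $2,793.60. OOP would hit $5,450.60 > $2,700, so the cap limits the patient to $2,700 − $2,657 = $43.

$43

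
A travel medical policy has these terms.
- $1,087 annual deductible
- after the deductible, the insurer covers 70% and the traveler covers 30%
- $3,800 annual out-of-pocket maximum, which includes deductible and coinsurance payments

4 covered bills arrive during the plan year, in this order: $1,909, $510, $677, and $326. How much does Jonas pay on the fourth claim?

#1 ($1,909): $1,087 to deductible, leaving $822; 30% of $822 = $246.60. Traveler owes $1,333.60 (running OOP $1,333.60).
#2 ($510): deductible already satisfied, so traveler's share is 30% × $510 = $153. Traveler pays $153; OOP now $1,486.60.
#3 ($677): deductible already satisfied, so traveler's share is 30% × $677 = $203.10. Cost to traveler: $203.10. OOP to date $1,689.70.
#4 ($326): deductible already satisfied, so traveler's share is 30% × $326 = $97.80. Traveler pays $97.80; OOP now $1,787.50.

$97.80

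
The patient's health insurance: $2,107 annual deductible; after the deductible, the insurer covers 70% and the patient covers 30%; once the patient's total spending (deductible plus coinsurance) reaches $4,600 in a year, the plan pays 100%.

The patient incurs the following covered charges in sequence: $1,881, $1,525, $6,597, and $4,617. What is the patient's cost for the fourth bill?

Claim 1 — $1,881: fully absorbed by the deductible. Patient owes $1,881 (running OOP $1,881).
Claim 2 — $1,525: $226 finishes the deductible; $1,299 goes to coinsurance; 30% of $1,299 = $389.70. Cost to patient: $615.70. OOP to date $2,496.70.
Claim 3 — $6,597: deductible already satisfied, so patient's share is 30% × $6,597 = $1,979.10. Patient pays $1,979.10; OOP now $4,475.80.
Claim 4 — $4,617: 30% coinsurance on $4,617 = $1,385.10. Adding that to $4,475.80 gives $5,860.90, past the $4,600 cap; patient pays only $4,600 − $4,475.80 = $124.20.

$124.20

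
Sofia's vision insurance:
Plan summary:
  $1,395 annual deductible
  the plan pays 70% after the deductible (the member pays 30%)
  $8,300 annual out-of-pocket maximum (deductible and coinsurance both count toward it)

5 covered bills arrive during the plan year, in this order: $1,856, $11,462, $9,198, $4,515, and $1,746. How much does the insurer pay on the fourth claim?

$3,946.30

Claim 1 ($1,856): $1,395 finishes the deductible; $461 goes to coinsurance; 30% of $461 = $138.30. Member owes $1,533.30 (running OOP $1,533.30). Plan pays $1,856 − $1,533.30 = $322.70.
Claim 2 ($11,462): deductible met; 30% of $11,462 = $3,438.60. Member owes $3,438.60 (running OOP $4,971.90). Insurer: $11,462 − $3,438.60 = $8,023.40.
Claim 3 ($9,198): deductible already satisfied, so member's share is 30% × $9,198 = $2,759.40. Cost to member: $2,759.40. OOP to date $7,731.30. Plan pays $9,198 − $2,759.40 = $6,438.60.
Claim 4 ($4,515): 30% coinsurance on $4,515 = $1,354.50. That would push OOP to $9,085.80, over the $8,300 cap, so member pays $8,300 − $7,731.30 = $568.70. Plan pays $4,515 − $568.70 = $3,946.30.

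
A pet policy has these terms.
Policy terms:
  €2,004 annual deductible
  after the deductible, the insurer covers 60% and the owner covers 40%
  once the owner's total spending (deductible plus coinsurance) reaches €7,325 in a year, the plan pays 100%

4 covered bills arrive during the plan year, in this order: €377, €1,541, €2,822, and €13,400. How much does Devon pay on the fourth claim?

Bill 1, €377: all of it applies to the deductible. Cost to owner: €377. OOP to date €377.
Bill 2, €1,541: all of it applies to the deductible. Cost to owner: €1,541. OOP to date €1,918.
Bill 3, €2,822: deductible takes €86, €2,736 remains; 40% of €2,736 = €1,094.40. Owner owes €1,180.40 (running OOP €3,098.40).
Bill 4, €13,400: deductible already satisfied, so owner's share is 40% × €13,400 = €5,360. That would push OOP to €8,458.40, over the €7,325 cap, so owner pays €7,325 − €3,098.40 = €4,226.60.

€4,226.60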